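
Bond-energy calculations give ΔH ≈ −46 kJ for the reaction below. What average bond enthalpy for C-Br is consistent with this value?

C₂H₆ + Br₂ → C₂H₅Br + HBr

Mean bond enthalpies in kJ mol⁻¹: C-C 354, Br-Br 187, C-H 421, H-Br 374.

Let D be the C-Br bond energy.
Σ(broken) = 1×187 + 1×354 + 6×421 = 3067
Σ(formed) = 1×D + 1×354 + 5×421 + 1×374 = 2833 + D
ΔH = Σ(broken) − Σ(formed) = (3067) − (2833 + D) = +234 − D
Setting this equal to −46 kJ gives D = 280 kJ/mol.

D(C-Br) ≈ 280 kJ/mol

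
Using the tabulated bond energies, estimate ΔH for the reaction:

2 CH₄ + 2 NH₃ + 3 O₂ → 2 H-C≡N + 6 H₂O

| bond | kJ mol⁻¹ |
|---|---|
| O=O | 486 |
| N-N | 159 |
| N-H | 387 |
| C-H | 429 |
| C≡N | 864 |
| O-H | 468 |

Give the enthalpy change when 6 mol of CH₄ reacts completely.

ΔH = −2970 kJ

Bonds broken (reactants):
  C-H: 8 × 429 = 3432
  N-H: 6 × 387 = 2322
  O=O: 3 × 486 = 1458
  Σ(broken) = 7212 kJ
Bonds formed (products):
  C≡N: 2 × 864 = 1728
  C-H: 2 × 429 = 858
  O-H: 12 × 468 = 5616
  Σ(formed) = 8202 kJ
ΔH = Σ(broken) − Σ(formed) = 7212 − 8202 = −990 kJ
For 3× the reaction as written: 3 × (−990) = −2970 kJ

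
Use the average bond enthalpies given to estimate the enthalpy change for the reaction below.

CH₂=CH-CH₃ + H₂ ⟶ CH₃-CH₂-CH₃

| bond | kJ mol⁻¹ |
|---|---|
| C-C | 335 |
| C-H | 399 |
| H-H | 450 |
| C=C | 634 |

Bonds broken (reactants):
  C-C: 1 × 335 = 335
  C-H: 6 × 399 = 2394
  C=C: 1 × 634 = 634
  H-H: 1 × 450 = 450
  Σ(broken) = 3813 kJ
Bonds formed (products):
  C-C: 2 × 335 = 670
  C-H: 8 × 399 = 3192
  Σ(formed) = 3862 kJ
ΔH = Σ(broken) − Σ(formed) = 3813 − 3862 = −49 kJ

ΔH ≈ −49 kJ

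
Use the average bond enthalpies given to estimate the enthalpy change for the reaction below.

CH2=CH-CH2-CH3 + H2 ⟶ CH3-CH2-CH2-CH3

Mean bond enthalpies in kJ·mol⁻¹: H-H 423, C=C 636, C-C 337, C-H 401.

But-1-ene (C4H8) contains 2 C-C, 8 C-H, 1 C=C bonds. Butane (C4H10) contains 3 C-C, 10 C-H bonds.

Bonds broken (reactants):
  C-C: 2 × 337 = 674
  C-H: 8 × 401 = 3208
  C=C: 1 × 636 = 636
  H-H: 1 × 423 = 423
  Σ(broken) = 4941 kJ
Bonds formed (products):
  C-C: 3 × 337 = 1011
  C-H: 10 × 401 = 4010
  Σ(formed) = 5021 kJ
ΔH = Σ(broken) − Σ(formed) = 4941 − 5021 = −80 kJ

ΔH ≈ −80 kJ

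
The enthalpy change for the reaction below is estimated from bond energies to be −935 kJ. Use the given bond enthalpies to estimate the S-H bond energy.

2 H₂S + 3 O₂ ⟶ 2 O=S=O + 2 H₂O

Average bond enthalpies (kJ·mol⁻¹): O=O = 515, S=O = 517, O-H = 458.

Let D be the S-H bond energy.
Σ(broken) = 3×515 + 4×D = 1545 + 4D
Σ(formed) = 4×458 + 4×517 = 3900
ΔH = Σ(broken) − Σ(formed) = (1545 + 4D) − (3900) = −2355 + 4D
Setting this equal to −935 kJ gives 4D = 1420, so D = 355 kJ/mol.

D(S-H) ≈ 355 kJ/mol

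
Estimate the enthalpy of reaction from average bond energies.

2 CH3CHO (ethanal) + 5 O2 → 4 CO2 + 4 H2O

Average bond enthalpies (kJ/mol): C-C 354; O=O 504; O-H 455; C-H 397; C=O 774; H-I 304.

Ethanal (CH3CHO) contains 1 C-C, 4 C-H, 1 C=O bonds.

ΔH ≈ −1880 kJ

Bonds broken (reactants):
  C-C: 2 × 354 = 708
  C-H: 8 × 397 = 3176
  C=O: 2 × 774 = 1548
  O=O: 5 × 504 = 2520
  Σ(broken) = 7952 kJ
Bonds formed (products):
  C=O: 8 × 774 = 6192
  O-H: 8 × 455 = 3640
  Σ(formed) = 9832 kJ
ΔH = Σ(broken) − Σ(formed) = 7952 − 9832 = −1880 kJ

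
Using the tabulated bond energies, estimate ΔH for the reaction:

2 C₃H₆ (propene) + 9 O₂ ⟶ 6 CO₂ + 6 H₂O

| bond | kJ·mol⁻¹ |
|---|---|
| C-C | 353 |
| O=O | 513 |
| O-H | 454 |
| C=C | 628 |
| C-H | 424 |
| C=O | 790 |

ΔH ≈ −3261 kJ

Bonds broken (reactants):
  C-C: 2 × 353 = 706
  C-H: 12 × 424 = 5088
  C=C: 2 × 628 = 1256
  O=O: 9 × 513 = 4617
  Σ(broken) = 11667 kJ
Bonds formed (products):
  C=O: 12 × 790 = 9480
  O-H: 12 × 454 = 5448
  Σ(formed) = 14928 kJ
ΔH = Σ(broken) − Σ(formed) = 11667 − 14928 = −3261 kJ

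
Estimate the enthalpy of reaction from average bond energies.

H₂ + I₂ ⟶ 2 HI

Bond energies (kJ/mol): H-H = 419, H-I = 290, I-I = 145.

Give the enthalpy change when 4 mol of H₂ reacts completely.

ΔH = −64 kJ

Bonds broken (reactants):
  H-H: 1 × 419 = 419
  I-I: 1 × 145 = 145
  Σ(broken) = 564 kJ
Bonds formed (products):
  H-I: 2 × 290 = 580
  Σ(formed) = 580 kJ
ΔH = Σ(broken) − Σ(formed) = 564 − 580 = −16 kJ
For 4× the reaction as written: 4 × (−16) = −64 kJ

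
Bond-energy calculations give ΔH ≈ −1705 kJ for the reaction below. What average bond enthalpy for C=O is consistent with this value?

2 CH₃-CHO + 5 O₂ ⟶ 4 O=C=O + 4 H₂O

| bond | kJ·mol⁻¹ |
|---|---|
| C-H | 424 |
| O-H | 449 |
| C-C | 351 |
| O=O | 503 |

D(C=O) ≈ 787 kJ/mol

Let D be the C=O bond energy.
Σ(broken) = 2×351 + 8×424 + 2×D + 5×503 = 6609 + 2D
Σ(formed) = 8×D + 8×449 = 3592 + 8D
ΔH = Σ(broken) − Σ(formed) = (6609 + 2D) − (3592 + 8D) = +3017 − 6D
Setting this equal to −1705 kJ gives 6D = 4722, so D = 787 kJ/mol.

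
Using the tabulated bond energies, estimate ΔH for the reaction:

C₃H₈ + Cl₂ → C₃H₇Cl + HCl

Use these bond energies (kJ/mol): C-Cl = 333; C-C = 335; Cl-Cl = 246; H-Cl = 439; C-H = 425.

Bonds broken (reactants):
  C-C: 2 × 335 = 670
  C-H: 8 × 425 = 3400
  Cl-Cl: 1 × 246 = 246
  Σ(broken) = 4316 kJ
Bonds formed (products):
  C-C: 2 × 335 = 670
  C-Cl: 1 × 333 = 333
  C-H: 7 × 425 = 2975
  H-Cl: 1 × 439 = 439
  Σ(formed) = 4417 kJ
ΔH = Σ(broken) − Σ(formed) = 4316 − 4417 = −101 kJ

ΔH ≈ −101 kJ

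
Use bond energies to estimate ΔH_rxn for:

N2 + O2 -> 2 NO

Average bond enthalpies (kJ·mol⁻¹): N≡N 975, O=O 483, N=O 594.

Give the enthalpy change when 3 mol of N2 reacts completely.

ΔH = +810 kJ

Bonds broken (reactants):
  N≡N: 1 × 975 = 975
  O=O: 1 × 483 = 483
  Σ(broken) = 1458 kJ
Bonds formed (products):
  N=O: 2 × 594 = 1188
  Σ(formed) = 1188 kJ
ΔH = Σ(broken) − Σ(formed) = 1458 − 1188 = +270 kJ
For 3× the reaction as written: 3 × (+270) = +810 kJ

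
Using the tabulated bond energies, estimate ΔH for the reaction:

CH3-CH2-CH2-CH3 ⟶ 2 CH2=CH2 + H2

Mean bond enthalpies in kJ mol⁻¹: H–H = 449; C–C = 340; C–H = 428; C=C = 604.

ΔH ≈ +219 kJ

Bonds broken (reactants):
  C–C: 3 × 340 = 1020
  C–H: 10 × 428 = 4280
  Σ(broken) = 5300 kJ
Bonds formed (products):
  C–H: 8 × 428 = 3424
  C=C: 2 × 604 = 1208
  H–H: 1 × 449 = 449
  Σ(formed) = 5081 kJ
ΔH = Σ(broken) − Σ(formed) = 5300 − 5081 = +219 kJ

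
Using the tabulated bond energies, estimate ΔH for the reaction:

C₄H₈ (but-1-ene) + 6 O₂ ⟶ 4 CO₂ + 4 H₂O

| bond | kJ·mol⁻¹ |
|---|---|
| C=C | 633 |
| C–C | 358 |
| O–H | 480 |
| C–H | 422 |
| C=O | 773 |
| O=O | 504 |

Bonds broken (reactants):
  C–C: 2 × 358 = 716
  C–H: 8 × 422 = 3376
  C=C: 1 × 633 = 633
  O=O: 6 × 504 = 3024
  Σ(broken) = 7749 kJ
Bonds formed (products):
  C=O: 8 × 773 = 6184
  O–H: 8 × 480 = 3840
  Σ(formed) = 10024 kJ
ΔH = Σ(broken) − Σ(formed) = 7749 − 10024 = −2275 kJ

ΔH ≈ −2275 kJ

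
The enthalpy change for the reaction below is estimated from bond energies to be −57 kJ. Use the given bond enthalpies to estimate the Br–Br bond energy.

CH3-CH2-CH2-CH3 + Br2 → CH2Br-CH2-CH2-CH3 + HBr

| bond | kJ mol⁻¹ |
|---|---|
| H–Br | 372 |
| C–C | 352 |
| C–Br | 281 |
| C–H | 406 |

Let D be the Br–Br bond energy.
Σ(broken) = 1×D + 3×352 + 10×406 = 5116 + D
Σ(formed) = 1×281 + 3×352 + 9×406 + 1×372 = 5363
ΔH = Σ(broken) − Σ(formed) = (5116 + D) − (5363) = −247 + D
Setting this equal to −57 kJ gives D = 190 kJ/mol.

D(Br–Br) ≈ 190 kJ/mol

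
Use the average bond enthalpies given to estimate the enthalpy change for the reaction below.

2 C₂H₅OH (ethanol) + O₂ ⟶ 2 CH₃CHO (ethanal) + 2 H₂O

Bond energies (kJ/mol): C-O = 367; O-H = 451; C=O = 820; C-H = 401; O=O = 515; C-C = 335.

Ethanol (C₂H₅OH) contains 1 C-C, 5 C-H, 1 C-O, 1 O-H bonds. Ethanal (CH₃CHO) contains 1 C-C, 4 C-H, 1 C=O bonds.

Bonds broken (reactants):
  C-C: 2 × 335 = 670
  C-H: 10 × 401 = 4010
  C-O: 2 × 367 = 734
  O-H: 2 × 451 = 902
  O=O: 1 × 515 = 515
  Σ(broken) = 6831 kJ
Bonds formed (products):
  C-C: 2 × 335 = 670
  C-H: 8 × 401 = 3208
  C=O: 2 × 820 = 1640
  O-H: 4 × 451 = 1804
  Σ(formed) = 7322 kJ
ΔH = Σ(broken) − Σ(formed) = 6831 − 7322 = −491 kJ

ΔH ≈ −491 kJ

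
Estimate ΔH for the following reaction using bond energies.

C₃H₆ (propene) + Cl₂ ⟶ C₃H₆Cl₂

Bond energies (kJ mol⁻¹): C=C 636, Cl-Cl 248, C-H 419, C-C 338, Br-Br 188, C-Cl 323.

Bonds broken (reactants):
  C-C: 1 × 338 = 338
  C-H: 6 × 419 = 2514
  C=C: 1 × 636 = 636
  Cl-Cl: 1 × 248 = 248
  Σ(broken) = 3736 kJ
Bonds formed (products):
  C-C: 2 × 338 = 676
  C-Cl: 2 × 323 = 646
  C-H: 6 × 419 = 2514
  Σ(formed) = 3836 kJ
ΔH = Σ(broken) − Σ(formed) = 3736 − 3836 = −100 kJ

ΔH ≈ −100 kJ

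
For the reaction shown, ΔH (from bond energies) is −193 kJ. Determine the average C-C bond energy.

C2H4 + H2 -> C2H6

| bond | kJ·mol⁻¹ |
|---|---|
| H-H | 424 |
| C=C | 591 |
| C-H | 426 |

Let D be the C-C bond energy.
Σ(broken) = 4×426 + 1×591 + 1×424 = 2719
Σ(formed) = 1×D + 6×426 = 2556 + D
ΔH = Σ(broken) − Σ(formed) = (2719) − (2556 + D) = +163 − D
Setting this equal to −193 kJ gives D = 356 kJ/mol.

D(C-C) ≈ 356 kJ/mol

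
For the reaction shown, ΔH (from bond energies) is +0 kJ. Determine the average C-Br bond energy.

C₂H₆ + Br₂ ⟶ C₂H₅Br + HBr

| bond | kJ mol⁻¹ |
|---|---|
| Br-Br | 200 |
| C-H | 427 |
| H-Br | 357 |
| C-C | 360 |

D(C-Br) ≈ 270 kJ/mol

Let D be the C-Br bond energy.
Σ(broken) = 1×200 + 1×360 + 6×427 = 3122
Σ(formed) = 1×D + 1×360 + 5×427 + 1×357 = 2852 + D
ΔH = Σ(broken) − Σ(formed) = (3122) − (2852 + D) = +270 − D
Setting this equal to +0 kJ gives D = 270 kJ/mol.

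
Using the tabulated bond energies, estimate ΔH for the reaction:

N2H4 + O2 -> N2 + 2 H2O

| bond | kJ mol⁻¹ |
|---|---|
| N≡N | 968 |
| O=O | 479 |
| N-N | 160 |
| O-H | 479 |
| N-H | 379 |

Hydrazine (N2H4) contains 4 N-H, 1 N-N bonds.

Bonds broken (reactants):
  N-H: 4 × 379 = 1516
  N-N: 1 × 160 = 160
  O=O: 1 × 479 = 479
  Σ(broken) = 2155 kJ
Bonds formed (products):
  N≡N: 1 × 968 = 968
  O-H: 4 × 479 = 1916
  Σ(formed) = 2884 kJ
ΔH = Σ(broken) − Σ(formed) = 2155 − 2884 = −729 kJ

ΔH ≈ −729 kJ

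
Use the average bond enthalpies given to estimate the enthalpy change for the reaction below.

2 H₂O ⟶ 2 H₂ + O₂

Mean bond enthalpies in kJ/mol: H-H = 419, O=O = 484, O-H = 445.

Bonds broken (reactants):
  O-H: 4 × 445 = 1780
  Σ(broken) = 1780 kJ
Bonds formed (products):
  H-H: 2 × 419 = 838
  O=O: 1 × 484 = 484
  Σ(formed) = 1322 kJ
ΔH = Σ(broken) − Σ(formed) = 1780 − 1322 = +458 kJ

ΔH ≈ +458 kJ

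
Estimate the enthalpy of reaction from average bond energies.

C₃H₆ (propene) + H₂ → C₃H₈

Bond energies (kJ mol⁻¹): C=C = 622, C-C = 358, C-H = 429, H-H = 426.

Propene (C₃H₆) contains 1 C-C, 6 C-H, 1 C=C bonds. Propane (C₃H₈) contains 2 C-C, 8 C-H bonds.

Bonds broken (reactants):
  C-C: 1 × 358 = 358
  C-H: 6 × 429 = 2574
  C=C: 1 × 622 = 622
  H-H: 1 × 426 = 426
  Σ(broken) = 3980 kJ
Bonds formed (products):
  C-C: 2 × 358 = 716
  C-H: 8 × 429 = 3432
  Σ(formed) = 4148 kJ
ΔH = Σ(broken) − Σ(formed) = 3980 − 4148 = −168 kJ

ΔH ≈ −168 kJ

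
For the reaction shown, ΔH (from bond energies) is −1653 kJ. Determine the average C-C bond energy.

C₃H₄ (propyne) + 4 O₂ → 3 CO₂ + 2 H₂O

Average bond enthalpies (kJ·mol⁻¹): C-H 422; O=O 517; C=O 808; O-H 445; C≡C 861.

D(C-C) ≈ 358 kJ/mol

Let D be the C-C bond energy.
Σ(broken) = 1×861 + 1×D + 4×422 + 4×517 = 4617 + D
Σ(formed) = 6×808 + 4×445 = 6628
ΔH = Σ(broken) − Σ(formed) = (4617 + D) − (6628) = −2011 + D
Setting this equal to −1653 kJ gives D = 358 kJ/mol.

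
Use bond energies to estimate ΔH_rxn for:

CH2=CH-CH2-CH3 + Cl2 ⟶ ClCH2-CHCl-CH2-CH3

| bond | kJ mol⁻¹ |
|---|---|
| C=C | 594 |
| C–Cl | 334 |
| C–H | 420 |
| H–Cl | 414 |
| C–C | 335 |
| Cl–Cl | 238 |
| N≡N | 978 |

ΔH ≈ −171 kJ

Bonds broken (reactants):
  C–C: 2 × 335 = 670
  C–H: 8 × 420 = 3360
  C=C: 1 × 594 = 594
  Cl–Cl: 1 × 238 = 238
  Σ(broken) = 4862 kJ
Bonds formed (products):
  C–C: 3 × 335 = 1005
  C–Cl: 2 × 334 = 668
  C–H: 8 × 420 = 3360
  Σ(formed) = 5033 kJ
ΔH = Σ(broken) − Σ(formed) = 4862 − 5033 = −171 kJ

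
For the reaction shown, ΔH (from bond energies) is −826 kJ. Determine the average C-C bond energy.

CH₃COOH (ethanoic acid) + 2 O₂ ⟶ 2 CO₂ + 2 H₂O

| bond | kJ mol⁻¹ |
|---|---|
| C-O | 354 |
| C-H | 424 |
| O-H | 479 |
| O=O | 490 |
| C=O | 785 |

Let D be the C-C bond energy.
Σ(broken) = 1×D + 3×424 + 1×354 + 1×785 + 1×479 + 2×490 = 3870 + D
Σ(formed) = 4×785 + 4×479 = 5056
ΔH = Σ(broken) − Σ(formed) = (3870 + D) − (5056) = −1186 + D
Setting this equal to −826 kJ gives D = 360 kJ/mol.

D(C-C) ≈ 360 kJ/mol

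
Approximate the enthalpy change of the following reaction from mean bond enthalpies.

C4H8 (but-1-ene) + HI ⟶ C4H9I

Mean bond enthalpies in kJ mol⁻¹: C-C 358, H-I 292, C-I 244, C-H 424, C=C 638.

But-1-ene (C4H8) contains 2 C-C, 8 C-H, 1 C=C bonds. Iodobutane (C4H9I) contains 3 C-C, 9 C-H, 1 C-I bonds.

ΔH ≈ −96 kJ

Bonds broken (reactants):
  C-C: 2 × 358 = 716
  C-H: 8 × 424 = 3392
  C=C: 1 × 638 = 638
  H-I: 1 × 292 = 292
  Σ(broken) = 5038 kJ
Bonds formed (products):
  C-C: 3 × 358 = 1074
  C-H: 9 × 424 = 3816
  C-I: 1 × 244 = 244
  Σ(formed) = 5134 kJ
ΔH = Σ(broken) − Σ(formed) = 5038 − 5134 = −96 kJ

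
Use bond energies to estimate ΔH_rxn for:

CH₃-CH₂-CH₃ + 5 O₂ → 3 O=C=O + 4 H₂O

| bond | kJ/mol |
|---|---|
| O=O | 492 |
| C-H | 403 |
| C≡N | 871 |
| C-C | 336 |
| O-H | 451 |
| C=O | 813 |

Bonds broken (reactants):
  C-C: 2 × 336 = 672
  C-H: 8 × 403 = 3224
  O=O: 5 × 492 = 2460
  Σ(broken) = 6356 kJ
Bonds formed (products):
  C=O: 6 × 813 = 4878
  O-H: 8 × 451 = 3608
  Σ(formed) = 8486 kJ
ΔH = Σ(broken) − Σ(formed) = 6356 − 8486 = −2130 kJ

ΔH ≈ −2130 kJ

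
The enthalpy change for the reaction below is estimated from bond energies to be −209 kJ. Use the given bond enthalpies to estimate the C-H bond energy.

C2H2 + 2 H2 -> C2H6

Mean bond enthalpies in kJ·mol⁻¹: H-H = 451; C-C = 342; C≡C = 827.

D(C-H) ≈ 399 kJ/mol

Let D be the C-H bond energy.
Σ(broken) = 1×827 + 2×D + 2×451 = 1729 + 2D
Σ(formed) = 1×342 + 6×D = 342 + 6D
ΔH = Σ(broken) − Σ(formed) = (1729 + 2D) − (342 + 6D) = +1387 − 4D
Setting this equal to −209 kJ gives 4D = 1596, so D = 399 kJ/mol.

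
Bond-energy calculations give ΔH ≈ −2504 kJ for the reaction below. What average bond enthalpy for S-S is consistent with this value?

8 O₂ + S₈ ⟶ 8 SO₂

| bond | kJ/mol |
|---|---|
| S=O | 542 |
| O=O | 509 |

D(S-S) ≈ 262 kJ/mol

Let D be the S-S bond energy.
Σ(broken) = 8×509 + 8×D = 4072 + 8D
Σ(formed) = 16×542 = 8672
ΔH = Σ(broken) − Σ(formed) = (4072 + 8D) − (8672) = −4600 + 8D
Setting this equal to −2504 kJ gives 8D = 2096, so D = 262 kJ/mol.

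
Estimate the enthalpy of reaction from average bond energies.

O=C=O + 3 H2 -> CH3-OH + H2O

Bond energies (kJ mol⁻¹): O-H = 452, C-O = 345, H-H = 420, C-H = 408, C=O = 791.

ΔH ≈ −83 kJ

Bonds broken (reactants):
  C=O: 2 × 791 = 1582
  H-H: 3 × 420 = 1260
  Σ(broken) = 2842 kJ
Bonds formed (products):
  C-H: 3 × 408 = 1224
  C-O: 1 × 345 = 345
  O-H: 3 × 452 = 1356
  Σ(formed) = 2925 kJ
ΔH = Σ(broken) − Σ(formed) = 2842 − 2925 = −83 kJ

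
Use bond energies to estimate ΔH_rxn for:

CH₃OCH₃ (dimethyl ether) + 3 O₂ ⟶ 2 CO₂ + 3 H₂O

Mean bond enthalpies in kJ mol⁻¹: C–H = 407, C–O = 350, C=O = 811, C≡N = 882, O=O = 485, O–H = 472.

ΔH ≈ −1479 kJ

Bonds broken (reactants):
  C–H: 6 × 407 = 2442
  C–O: 2 × 350 = 700
  O=O: 3 × 485 = 1455
  Σ(broken) = 4597 kJ
Bonds formed (products):
  C=O: 4 × 811 = 3244
  O–H: 6 × 472 = 2832
  Σ(formed) = 6076 kJ
ΔH = Σ(broken) − Σ(formed) = 4597 − 6076 = −1479 kJ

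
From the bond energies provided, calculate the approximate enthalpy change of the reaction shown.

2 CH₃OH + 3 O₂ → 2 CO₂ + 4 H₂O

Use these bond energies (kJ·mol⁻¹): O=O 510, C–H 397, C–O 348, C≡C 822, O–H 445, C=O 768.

ΔH ≈ −1134 kJ

Bonds broken (reactants):
  C–H: 6 × 397 = 2382
  C–O: 2 × 348 = 696
  O–H: 2 × 445 = 890
  O=O: 3 × 510 = 1530
  Σ(broken) = 5498 kJ
Bonds formed (products):
  C=O: 4 × 768 = 3072
  O–H: 8 × 445 = 3560
  Σ(formed) = 6632 kJ
ΔH = Σ(broken) − Σ(formed) = 5498 − 6632 = −1134 kJ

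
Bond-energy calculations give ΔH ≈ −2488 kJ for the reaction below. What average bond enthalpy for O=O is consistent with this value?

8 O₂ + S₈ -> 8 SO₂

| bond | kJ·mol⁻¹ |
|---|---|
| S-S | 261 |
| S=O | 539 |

D(O=O) ≈ 506 kJ/mol

Let D be the O=O bond energy.
Σ(broken) = 8×D + 8×261 = 2088 + 8D
Σ(formed) = 16×539 = 8624
ΔH = Σ(broken) − Σ(formed) = (2088 + 8D) − (8624) = −6536 + 8D
Setting this equal to −2488 kJ gives 8D = 4048, so D = 506 kJ/mol.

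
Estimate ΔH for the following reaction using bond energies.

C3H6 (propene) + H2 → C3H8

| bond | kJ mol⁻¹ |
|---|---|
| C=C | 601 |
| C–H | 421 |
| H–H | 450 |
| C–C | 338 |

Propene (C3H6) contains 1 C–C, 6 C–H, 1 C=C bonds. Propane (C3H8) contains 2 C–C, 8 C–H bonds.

Bonds broken (reactants):
  C–C: 1 × 338 = 338
  C–H: 6 × 421 = 2526
  C=C: 1 × 601 = 601
  H–H: 1 × 450 = 450
  Σ(broken) = 3915 kJ
Bonds formed (products):
  C–C: 2 × 338 = 676
  C–H: 8 × 421 = 3368
  Σ(formed) = 4044 kJ
ΔH = Σ(broken) − Σ(formed) = 3915 − 4044 = −129 kJ

ΔH ≈ −129 kJ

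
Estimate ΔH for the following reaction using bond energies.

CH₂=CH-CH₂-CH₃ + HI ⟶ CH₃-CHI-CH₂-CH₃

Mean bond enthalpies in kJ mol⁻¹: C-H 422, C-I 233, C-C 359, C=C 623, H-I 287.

Bonds broken (reactants):
  C-C: 2 × 359 = 718
  C-H: 8 × 422 = 3376
  C=C: 1 × 623 = 623
  H-I: 1 × 287 = 287
  Σ(broken) = 5004 kJ
Bonds formed (products):
  C-C: 3 × 359 = 1077
  C-H: 9 × 422 = 3798
  C-I: 1 × 233 = 233
  Σ(formed) = 5108 kJ
ΔH = Σ(broken) − Σ(formed) = 5004 − 5108 = −104 kJ

ΔH ≈ −104 kJ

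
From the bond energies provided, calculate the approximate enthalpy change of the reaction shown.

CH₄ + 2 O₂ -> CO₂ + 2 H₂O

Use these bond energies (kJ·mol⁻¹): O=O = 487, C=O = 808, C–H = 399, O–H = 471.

ΔH ≈ −930 kJ

Bonds broken (reactants):
  C–H: 4 × 399 = 1596
  O=O: 2 × 487 = 974
  Σ(broken) = 2570 kJ
Bonds formed (products):
  C=O: 2 × 808 = 1616
  O–H: 4 × 471 = 1884
  Σ(formed) = 3500 kJ
ΔH = Σ(broken) − Σ(formed) = 2570 − 3500 = −930 kJ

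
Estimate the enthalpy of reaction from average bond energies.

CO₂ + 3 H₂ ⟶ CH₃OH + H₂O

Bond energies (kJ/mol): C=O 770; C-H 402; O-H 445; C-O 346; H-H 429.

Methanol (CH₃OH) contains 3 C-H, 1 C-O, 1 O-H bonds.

ΔH ≈ −60 kJ

Bonds broken (reactants):
  C=O: 2 × 770 = 1540
  H-H: 3 × 429 = 1287
  Σ(broken) = 2827 kJ
Bonds formed (products):
  C-H: 3 × 402 = 1206
  C-O: 1 × 346 = 346
  O-H: 3 × 445 = 1335
  Σ(formed) = 2887 kJ
ΔH = Σ(broken) − Σ(formed) = 2827 − 2887 = −60 kJ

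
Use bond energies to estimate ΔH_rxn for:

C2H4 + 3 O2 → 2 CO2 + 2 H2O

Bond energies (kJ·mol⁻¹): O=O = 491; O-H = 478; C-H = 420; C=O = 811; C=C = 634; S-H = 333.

Bonds broken (reactants):
  C-H: 4 × 420 = 1680
  C=C: 1 × 634 = 634
  O=O: 3 × 491 = 1473
  Σ(broken) = 3787 kJ
Bonds formed (products):
  C=O: 4 × 811 = 3244
  O-H: 4 × 478 = 1912
  Σ(formed) = 5156 kJ
ΔH = Σ(broken) − Σ(formed) = 3787 − 5156 = −1369 kJ

ΔH ≈ −1369 kJ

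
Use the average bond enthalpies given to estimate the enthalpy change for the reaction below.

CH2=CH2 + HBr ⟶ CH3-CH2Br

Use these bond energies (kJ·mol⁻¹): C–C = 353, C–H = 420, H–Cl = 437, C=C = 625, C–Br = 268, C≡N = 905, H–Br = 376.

Bonds broken (reactants):
  C–H: 4 × 420 = 1680
  C=C: 1 × 625 = 625
  H–Br: 1 × 376 = 376
  Σ(broken) = 2681 kJ
Bonds formed (products):
  C–Br: 1 × 268 = 268
  C–C: 1 × 353 = 353
  C–H: 5 × 420 = 2100
  Σ(formed) = 2721 kJ
ΔH = Σ(broken) − Σ(formed) = 2681 − 2721 = −40 kJ

ΔH ≈ −40 kJ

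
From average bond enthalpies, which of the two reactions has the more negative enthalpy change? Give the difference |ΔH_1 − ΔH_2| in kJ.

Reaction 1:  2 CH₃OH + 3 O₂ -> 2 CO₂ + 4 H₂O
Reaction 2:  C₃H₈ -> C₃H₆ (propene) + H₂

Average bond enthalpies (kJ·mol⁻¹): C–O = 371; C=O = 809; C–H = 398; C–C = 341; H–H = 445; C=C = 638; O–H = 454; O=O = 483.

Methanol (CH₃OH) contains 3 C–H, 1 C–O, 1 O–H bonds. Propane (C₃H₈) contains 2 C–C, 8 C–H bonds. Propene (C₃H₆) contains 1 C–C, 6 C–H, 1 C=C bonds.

Reaction 1, by 1435 kJ

Reaction 1:
  Bonds broken (reactants):
    C–H: 6 × 398 = 2388
    C–O: 2 × 371 = 742
    O–H: 2 × 454 = 908
    O=O: 3 × 483 = 1449
    Σ(broken) = 5487 kJ
  Bonds formed (products):
    C=O: 4 × 809 = 3236
    O–H: 8 × 454 = 3632
    Σ(formed) = 6868 kJ
  ΔH_1 = 5487 − 6868 = −1381 kJ
Reaction 2:
  Bonds broken (reactants):
    C–C: 2 × 341 = 682
    C–H: 8 × 398 = 3184
    Σ(broken) = 3866 kJ
  Bonds formed (products):
    C–C: 1 × 341 = 341
    C–H: 6 × 398 = 2388
    C=C: 1 × 638 = 638
    H–H: 1 × 445 = 445
    Σ(formed) = 3812 kJ
  ΔH_2 = 3866 − 3812 = +54 kJ
ΔH_1 − ΔH_2 = −1435 kJ, so reaction 1 has the more negative ΔH; |ΔH_1 − ΔH_2| = 1435 kJ.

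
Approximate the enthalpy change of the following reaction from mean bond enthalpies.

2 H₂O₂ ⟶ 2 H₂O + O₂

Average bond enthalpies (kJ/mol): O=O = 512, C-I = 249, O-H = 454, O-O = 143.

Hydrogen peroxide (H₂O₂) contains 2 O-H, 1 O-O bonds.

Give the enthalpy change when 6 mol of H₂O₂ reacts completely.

Bonds broken (reactants):
  O-H: 4 × 454 = 1816
  O-O: 2 × 143 = 286
  Σ(broken) = 2102 kJ
Bonds formed (products):
  O-H: 4 × 454 = 1816
  O=O: 1 × 512 = 512
  Σ(formed) = 2328 kJ
ΔH = Σ(broken) − Σ(formed) = 2102 − 2328 = −226 kJ
For 3× the reaction as written: 3 × (−226) = −678 kJ

ΔH = −678 kJ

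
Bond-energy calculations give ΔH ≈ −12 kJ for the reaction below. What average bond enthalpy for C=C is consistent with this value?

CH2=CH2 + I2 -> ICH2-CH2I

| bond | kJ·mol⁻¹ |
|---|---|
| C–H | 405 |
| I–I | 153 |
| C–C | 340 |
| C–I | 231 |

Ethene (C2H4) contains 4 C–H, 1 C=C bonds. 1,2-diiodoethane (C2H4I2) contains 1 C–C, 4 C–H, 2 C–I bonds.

Let D be the C=C bond energy.
Σ(broken) = 4×405 + 1×D + 1×153 = 1773 + D
Σ(formed) = 1×340 + 4×405 + 2×231 = 2422
ΔH = Σ(broken) − Σ(formed) = (1773 + D) − (2422) = −649 + D
Setting this equal to −12 kJ gives D = 637 kJ/mol.

D(C=C) ≈ 637 kJ/mol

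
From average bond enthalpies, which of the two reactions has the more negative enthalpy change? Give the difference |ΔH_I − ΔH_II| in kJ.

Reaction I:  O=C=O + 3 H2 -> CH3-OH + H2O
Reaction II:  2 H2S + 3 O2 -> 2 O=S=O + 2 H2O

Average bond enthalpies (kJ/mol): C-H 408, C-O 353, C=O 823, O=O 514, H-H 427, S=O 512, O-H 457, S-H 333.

Reaction I:
  Bonds broken (reactants):
    C=O: 2 × 823 = 1646
    H-H: 3 × 427 = 1281
    Σ(broken) = 2927 kJ
  Bonds formed (products):
    C-H: 3 × 408 = 1224
    C-O: 1 × 353 = 353
    O-H: 3 × 457 = 1371
    Σ(formed) = 2948 kJ
  ΔH_I = 2927 − 2948 = −21 kJ
Reaction II:
  Bonds broken (reactants):
    O=O: 3 × 514 = 1542
    S-H: 4 × 333 = 1332
    Σ(broken) = 2874 kJ
  Bonds formed (products):
    O-H: 4 × 457 = 1828
    S=O: 4 × 512 = 2048
    Σ(formed) = 3876 kJ
  ΔH_II = 2874 − 3876 = −1002 kJ
ΔH_I − ΔH_II = +981 kJ, so reaction II has the more negative ΔH; |ΔH_I − ΔH_II| = 981 kJ.

Reaction II, by 981 kJ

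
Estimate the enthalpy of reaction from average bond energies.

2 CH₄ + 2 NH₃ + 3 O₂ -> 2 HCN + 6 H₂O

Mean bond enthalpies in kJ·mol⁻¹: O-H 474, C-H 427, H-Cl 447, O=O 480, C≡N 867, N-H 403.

ΔH ≈ −1002 kJ

Bonds broken (reactants):
  C-H: 8 × 427 = 3416
  N-H: 6 × 403 = 2418
  O=O: 3 × 480 = 1440
  Σ(broken) = 7274 kJ
Bonds formed (products):
  C≡N: 2 × 867 = 1734
  C-H: 2 × 427 = 854
  O-H: 12 × 474 = 5688
  Σ(formed) = 8276 kJ
ΔH = Σ(broken) − Σ(formed) = 7274 − 8276 = −1002 kJ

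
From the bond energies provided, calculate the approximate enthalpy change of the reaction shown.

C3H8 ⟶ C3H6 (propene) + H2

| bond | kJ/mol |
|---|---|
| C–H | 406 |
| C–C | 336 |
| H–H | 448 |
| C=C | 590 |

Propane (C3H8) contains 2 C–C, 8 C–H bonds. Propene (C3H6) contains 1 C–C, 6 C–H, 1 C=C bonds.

ΔH ≈ +110 kJ

Bonds broken (reactants):
  C–C: 2 × 336 = 672
  C–H: 8 × 406 = 3248
  Σ(broken) = 3920 kJ
Bonds formed (products):
  C–C: 1 × 336 = 336
  C–H: 6 × 406 = 2436
  C=C: 1 × 590 = 590
  H–H: 1 × 448 = 448
  Σ(formed) = 3810 kJ
ΔH = Σ(broken) − Σ(formed) = 3920 − 3810 = +110 kJ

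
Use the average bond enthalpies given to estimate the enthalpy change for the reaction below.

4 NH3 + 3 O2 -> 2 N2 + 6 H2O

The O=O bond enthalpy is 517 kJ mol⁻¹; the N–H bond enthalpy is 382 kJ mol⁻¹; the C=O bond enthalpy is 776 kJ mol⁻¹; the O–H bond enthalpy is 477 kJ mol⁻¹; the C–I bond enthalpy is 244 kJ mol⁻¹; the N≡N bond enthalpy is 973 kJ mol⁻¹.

ΔH ≈ −1535 kJ

Bonds broken (reactants):
  N–H: 12 × 382 = 4584
  O=O: 3 × 517 = 1551
  Σ(broken) = 6135 kJ
Bonds formed (products):
  N≡N: 2 × 973 = 1946
  O–H: 12 × 477 = 5724
  Σ(formed) = 7670 kJ
ΔH = Σ(broken) − Σ(formed) = 6135 − 7670 = −1535 kJ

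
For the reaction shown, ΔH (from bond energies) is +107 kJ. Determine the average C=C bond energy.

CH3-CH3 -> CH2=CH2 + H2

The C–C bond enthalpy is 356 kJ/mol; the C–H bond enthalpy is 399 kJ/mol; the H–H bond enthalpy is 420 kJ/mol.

Let D be the C=C bond energy.
Σ(broken) = 1×356 + 6×399 = 2750
Σ(formed) = 4×399 + 1×D + 1×420 = 2016 + D
ΔH = Σ(broken) − Σ(formed) = (2750) − (2016 + D) = +734 − D
Setting this equal to +107 kJ gives D = 627 kJ/mol.

D(C=C) ≈ 627 kJ/mol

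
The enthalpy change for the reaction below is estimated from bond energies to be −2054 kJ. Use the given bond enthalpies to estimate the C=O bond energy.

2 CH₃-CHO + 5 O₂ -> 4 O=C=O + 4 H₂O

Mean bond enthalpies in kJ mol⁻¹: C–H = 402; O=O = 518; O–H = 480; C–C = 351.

Let D be the C=O bond energy.
Σ(broken) = 2×351 + 8×402 + 2×D + 5×518 = 6508 + 2D
Σ(formed) = 8×D + 8×480 = 3840 + 8D
ΔH = Σ(broken) − Σ(formed) = (6508 + 2D) − (3840 + 8D) = +2668 − 6D
Setting this equal to −2054 kJ gives 6D = 4722, so D = 787 kJ/mol.

D(C=O) ≈ 787 kJ/mol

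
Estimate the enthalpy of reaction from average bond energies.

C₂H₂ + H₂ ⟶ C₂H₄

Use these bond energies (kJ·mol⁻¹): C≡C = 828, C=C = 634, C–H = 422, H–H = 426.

ΔH ≈ −224 kJ

Bonds broken (reactants):
  C≡C: 1 × 828 = 828
  C–H: 2 × 422 = 844
  H–H: 1 × 426 = 426
  Σ(broken) = 2098 kJ
Bonds formed (products):
  C–H: 4 × 422 = 1688
  C=C: 1 × 634 = 634
  Σ(formed) = 2322 kJ
ΔH = Σ(broken) − Σ(formed) = 2098 − 2322 = −224 kJ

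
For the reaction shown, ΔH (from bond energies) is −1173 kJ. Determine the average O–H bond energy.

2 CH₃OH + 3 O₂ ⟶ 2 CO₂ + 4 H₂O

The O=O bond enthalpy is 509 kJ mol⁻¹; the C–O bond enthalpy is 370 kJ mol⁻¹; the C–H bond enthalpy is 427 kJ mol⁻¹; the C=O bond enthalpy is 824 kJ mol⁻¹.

D(O–H) ≈ 451 kJ/mol

Let D be the O–H bond energy.
Σ(broken) = 6×427 + 2×370 + 2×D + 3×509 = 4829 + 2D
Σ(formed) = 4×824 + 8×D = 3296 + 8D
ΔH = Σ(broken) − Σ(formed) = (4829 + 2D) − (3296 + 8D) = +1533 − 6D
Setting this equal to −1173 kJ gives 6D = 2706, so D = 451 kJ/mol.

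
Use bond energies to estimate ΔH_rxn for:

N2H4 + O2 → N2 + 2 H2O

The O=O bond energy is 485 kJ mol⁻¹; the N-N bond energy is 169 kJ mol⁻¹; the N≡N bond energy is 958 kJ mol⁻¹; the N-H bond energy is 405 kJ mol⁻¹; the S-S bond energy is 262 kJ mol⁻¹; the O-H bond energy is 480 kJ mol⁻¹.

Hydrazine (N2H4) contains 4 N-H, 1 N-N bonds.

ΔH ≈ −604 kJ

Bonds broken (reactants):
  N-H: 4 × 405 = 1620
  N-N: 1 × 169 = 169
  O=O: 1 × 485 = 485
  Σ(broken) = 2274 kJ
Bonds formed (products):
  N≡N: 1 × 958 = 958
  O-H: 4 × 480 = 1920
  Σ(formed) = 2878 kJ
ΔH = Σ(broken) − Σ(formed) = 2274 − 2878 = −604 kJ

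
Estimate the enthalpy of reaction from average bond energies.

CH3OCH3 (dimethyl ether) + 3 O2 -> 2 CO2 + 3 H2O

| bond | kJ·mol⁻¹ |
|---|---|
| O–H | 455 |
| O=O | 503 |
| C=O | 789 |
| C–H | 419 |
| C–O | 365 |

Bonds broken (reactants):
  C–H: 6 × 419 = 2514
  C–O: 2 × 365 = 730
  O=O: 3 × 503 = 1509
  Σ(broken) = 4753 kJ
Bonds formed (products):
  C=O: 4 × 789 = 3156
  O–H: 6 × 455 = 2730
  Σ(formed) = 5886 kJ
ΔH = Σ(broken) − Σ(formed) = 4753 − 5886 = −1133 kJ

ΔH ≈ −1133 kJ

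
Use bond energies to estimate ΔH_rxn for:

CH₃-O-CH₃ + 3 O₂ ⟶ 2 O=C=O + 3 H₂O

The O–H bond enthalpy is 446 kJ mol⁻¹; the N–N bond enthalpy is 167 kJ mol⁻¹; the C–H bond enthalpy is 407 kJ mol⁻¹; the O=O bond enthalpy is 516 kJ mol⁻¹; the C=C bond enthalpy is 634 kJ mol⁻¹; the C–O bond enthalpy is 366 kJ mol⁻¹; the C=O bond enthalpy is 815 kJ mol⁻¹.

Bonds broken (reactants):
  C–H: 6 × 407 = 2442
  C–O: 2 × 366 = 732
  O=O: 3 × 516 = 1548
  Σ(broken) = 4722 kJ
Bonds formed (products):
  C=O: 4 × 815 = 3260
  O–H: 6 × 446 = 2676
  Σ(formed) = 5936 kJ
ΔH = Σ(broken) − Σ(formed) = 4722 − 5936 = −1214 kJ

ΔH ≈ −1214 kJ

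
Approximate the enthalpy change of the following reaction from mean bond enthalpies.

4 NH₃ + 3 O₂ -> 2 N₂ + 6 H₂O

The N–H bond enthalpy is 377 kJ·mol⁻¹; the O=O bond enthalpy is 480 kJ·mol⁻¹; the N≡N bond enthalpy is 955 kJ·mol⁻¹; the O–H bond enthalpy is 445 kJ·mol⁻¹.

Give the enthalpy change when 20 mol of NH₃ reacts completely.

ΔH = −6430 kJ

Bonds broken (reactants):
  N–H: 12 × 377 = 4524
  O=O: 3 × 480 = 1440
  Σ(broken) = 5964 kJ
Bonds formed (products):
  N≡N: 2 × 955 = 1910
  O–H: 12 × 445 = 5340
  Σ(formed) = 7250 kJ
ΔH = Σ(broken) − Σ(formed) = 5964 − 7250 = −1286 kJ
For 5× the reaction as written: 5 × (−1286) = −6430 kJ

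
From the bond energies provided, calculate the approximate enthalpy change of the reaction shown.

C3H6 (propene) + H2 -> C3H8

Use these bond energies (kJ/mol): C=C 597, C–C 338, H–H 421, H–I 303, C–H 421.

Bonds broken (reactants):
  C–C: 1 × 338 = 338
  C–H: 6 × 421 = 2526
  C=C: 1 × 597 = 597
  H–H: 1 × 421 = 421
  Σ(broken) = 3882 kJ
Bonds formed (products):
  C–C: 2 × 338 = 676
  C–H: 8 × 421 = 3368
  Σ(formed) = 4044 kJ
ΔH = Σ(broken) − Σ(formed) = 3882 − 4044 = −162 kJ

ΔH ≈ −162 kJ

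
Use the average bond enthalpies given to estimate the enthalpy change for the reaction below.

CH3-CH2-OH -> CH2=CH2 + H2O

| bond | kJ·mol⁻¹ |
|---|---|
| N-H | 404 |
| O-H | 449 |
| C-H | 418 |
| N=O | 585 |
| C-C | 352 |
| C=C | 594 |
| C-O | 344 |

ΔH ≈ +71 kJ

Bonds broken (reactants):
  C-C: 1 × 352 = 352
  C-H: 5 × 418 = 2090
  C-O: 1 × 344 = 344
  O-H: 1 × 449 = 449
  Σ(broken) = 3235 kJ
Bonds formed (products):
  C-H: 4 × 418 = 1672
  C=C: 1 × 594 = 594
  O-H: 2 × 449 = 898
  Σ(formed) = 3164 kJ
ΔH = Σ(broken) − Σ(formed) = 3235 − 3164 = +71 kJ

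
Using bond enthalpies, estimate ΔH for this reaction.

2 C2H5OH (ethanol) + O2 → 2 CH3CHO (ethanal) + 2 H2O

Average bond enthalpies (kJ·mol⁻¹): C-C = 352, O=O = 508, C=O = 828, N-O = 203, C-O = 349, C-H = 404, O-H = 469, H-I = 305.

ΔH ≈ −580 kJ

Bonds broken (reactants):
  C-C: 2 × 352 = 704
  C-H: 10 × 404 = 4040
  C-O: 2 × 349 = 698
  O-H: 2 × 469 = 938
  O=O: 1 × 508 = 508
  Σ(broken) = 6888 kJ
Bonds formed (products):
  C-C: 2 × 352 = 704
  C-H: 8 × 404 = 3232
  C=O: 2 × 828 = 1656
  O-H: 4 × 469 = 1876
  Σ(formed) = 7468 kJ
ΔH = Σ(broken) − Σ(formed) = 6888 − 7468 = −580 kJ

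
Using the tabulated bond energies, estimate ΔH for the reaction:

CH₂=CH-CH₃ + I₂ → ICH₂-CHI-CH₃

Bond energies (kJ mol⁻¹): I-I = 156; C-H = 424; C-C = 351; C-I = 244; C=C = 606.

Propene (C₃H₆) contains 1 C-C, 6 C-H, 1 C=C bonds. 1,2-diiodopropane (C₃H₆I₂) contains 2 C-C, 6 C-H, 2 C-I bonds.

Bonds broken (reactants):
  C-C: 1 × 351 = 351
  C-H: 6 × 424 = 2544
  C=C: 1 × 606 = 606
  I-I: 1 × 156 = 156
  Σ(broken) = 3657 kJ
Bonds formed (products):
  C-C: 2 × 351 = 702
  C-H: 6 × 424 = 2544
  C-I: 2 × 244 = 488
  Σ(formed) = 3734 kJ
ΔH = Σ(broken) − Σ(formed) = 3657 − 3734 = −77 kJ

ΔH ≈ −77 kJ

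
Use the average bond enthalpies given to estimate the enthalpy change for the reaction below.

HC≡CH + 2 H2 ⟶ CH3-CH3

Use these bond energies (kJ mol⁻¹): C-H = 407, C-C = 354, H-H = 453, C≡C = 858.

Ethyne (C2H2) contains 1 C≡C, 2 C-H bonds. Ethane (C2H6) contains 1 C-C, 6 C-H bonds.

ΔH ≈ −218 kJ

Bonds broken (reactants):
  C≡C: 1 × 858 = 858
  C-H: 2 × 407 = 814
  H-H: 2 × 453 = 906
  Σ(broken) = 2578 kJ
Bonds formed (products):
  C-C: 1 × 354 = 354
  C-H: 6 × 407 = 2442
  Σ(formed) = 2796 kJ
ΔH = Σ(broken) − Σ(formed) = 2578 − 2796 = −218 kJ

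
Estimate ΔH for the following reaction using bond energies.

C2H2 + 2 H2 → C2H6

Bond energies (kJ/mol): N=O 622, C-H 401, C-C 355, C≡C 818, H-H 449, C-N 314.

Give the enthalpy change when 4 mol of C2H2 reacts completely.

ΔH = −972 kJ

Bonds broken (reactants):
  C≡C: 1 × 818 = 818
  C-H: 2 × 401 = 802
  H-H: 2 × 449 = 898
  Σ(broken) = 2518 kJ
Bonds formed (products):
  C-C: 1 × 355 = 355
  C-H: 6 × 401 = 2406
  Σ(formed) = 2761 kJ
ΔH = Σ(broken) − Σ(formed) = 2518 − 2761 = −243 kJ
For 4× the reaction as written: 4 × (−243) = −972 kJ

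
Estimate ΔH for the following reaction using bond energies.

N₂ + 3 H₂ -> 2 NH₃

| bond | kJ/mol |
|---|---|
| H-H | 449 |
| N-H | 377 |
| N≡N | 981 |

ΔH ≈ +66 kJ

Bonds broken (reactants):
  H-H: 3 × 449 = 1347
  N≡N: 1 × 981 = 981
  Σ(broken) = 2328 kJ
Bonds formed (products):
  N-H: 6 × 377 = 2262
  Σ(formed) = 2262 kJ
ΔH = Σ(broken) − Σ(formed) = 2328 − 2262 = +66 kJ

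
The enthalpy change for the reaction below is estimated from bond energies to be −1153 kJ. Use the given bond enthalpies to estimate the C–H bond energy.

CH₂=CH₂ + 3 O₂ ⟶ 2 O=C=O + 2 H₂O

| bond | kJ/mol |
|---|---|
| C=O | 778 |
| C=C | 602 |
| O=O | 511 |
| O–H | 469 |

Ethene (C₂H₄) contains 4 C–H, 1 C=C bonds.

D(C–H) ≈ 425 kJ/mol

Let D be the C–H bond energy.
Σ(broken) = 4×D + 1×602 + 3×511 = 2135 + 4D
Σ(formed) = 4×778 + 4×469 = 4988
ΔH = Σ(broken) − Σ(formed) = (2135 + 4D) − (4988) = −2853 + 4D
Setting this equal to −1153 kJ gives 4D = 1700, so D = 425 kJ/mol.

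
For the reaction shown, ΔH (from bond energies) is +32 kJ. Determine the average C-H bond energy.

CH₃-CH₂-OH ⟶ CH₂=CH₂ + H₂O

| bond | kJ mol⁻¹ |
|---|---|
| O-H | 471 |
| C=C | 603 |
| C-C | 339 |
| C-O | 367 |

Let D be the C-H bond energy.
Σ(broken) = 1×339 + 5×D + 1×367 + 1×471 = 1177 + 5D
Σ(formed) = 4×D + 1×603 + 2×471 = 1545 + 4D
ΔH = Σ(broken) − Σ(formed) = (1177 + 5D) − (1545 + 4D) = −368 + D
Setting this equal to +32 kJ gives D = 400 kJ/mol.

D(C-H) ≈ 400 kJ/mol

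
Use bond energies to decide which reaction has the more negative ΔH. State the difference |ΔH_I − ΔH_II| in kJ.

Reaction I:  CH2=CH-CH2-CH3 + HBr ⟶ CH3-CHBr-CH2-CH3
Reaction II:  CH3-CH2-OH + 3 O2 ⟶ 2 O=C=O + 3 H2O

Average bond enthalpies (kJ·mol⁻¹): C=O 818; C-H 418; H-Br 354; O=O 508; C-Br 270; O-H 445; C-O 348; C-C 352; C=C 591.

Reaction I:
  Bonds broken (reactants):
    C-C: 2 × 352 = 704
    C-H: 8 × 418 = 3344
    C=C: 1 × 591 = 591
    H-Br: 1 × 354 = 354
    Σ(broken) = 4993 kJ
  Bonds formed (products):
    C-Br: 1 × 270 = 270
    C-C: 3 × 352 = 1056
    C-H: 9 × 418 = 3762
    Σ(formed) = 5088 kJ
  ΔH_I = 4993 − 5088 = −95 kJ
Reaction II:
  Bonds broken (reactants):
    C-C: 1 × 352 = 352
    C-H: 5 × 418 = 2090
    C-O: 1 × 348 = 348
    O-H: 1 × 445 = 445
    O=O: 3 × 508 = 1524
    Σ(broken) = 4759 kJ
  Bonds formed (products):
    C=O: 4 × 818 = 3272
    O-H: 6 × 445 = 2670
    Σ(formed) = 5942 kJ
  ΔH_II = 4759 − 5942 = −1183 kJ
ΔH_I − ΔH_II = +1088 kJ, so reaction II has the more negative ΔH; |ΔH_I − ΔH_II| = 1088 kJ.

Reaction II, by 1088 kJ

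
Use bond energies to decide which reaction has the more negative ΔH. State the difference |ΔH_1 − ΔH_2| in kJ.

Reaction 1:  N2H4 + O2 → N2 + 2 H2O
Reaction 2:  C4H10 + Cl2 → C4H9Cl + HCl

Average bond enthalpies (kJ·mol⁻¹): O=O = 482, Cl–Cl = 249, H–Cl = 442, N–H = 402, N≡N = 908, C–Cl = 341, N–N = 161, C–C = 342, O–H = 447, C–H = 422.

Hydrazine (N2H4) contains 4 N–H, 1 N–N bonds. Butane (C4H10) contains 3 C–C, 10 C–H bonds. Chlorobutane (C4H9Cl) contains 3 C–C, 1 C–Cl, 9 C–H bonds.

Reaction 1, by 333 kJ

Reaction 1:
  Bonds broken (reactants):
    N–H: 4 × 402 = 1608
    N–N: 1 × 161 = 161
    O=O: 1 × 482 = 482
    Σ(broken) = 2251 kJ
  Bonds formed (products):
    N≡N: 1 × 908 = 908
    O–H: 4 × 447 = 1788
    Σ(formed) = 2696 kJ
  ΔH_1 = 2251 − 2696 = −445 kJ
Reaction 2:
  Bonds broken (reactants):
    C–C: 3 × 342 = 1026
    C–H: 10 × 422 = 4220
    Cl–Cl: 1 × 249 = 249
    Σ(broken) = 5495 kJ
  Bonds formed (products):
    C–C: 3 × 342 = 1026
    C–Cl: 1 × 341 = 341
    C–H: 9 × 422 = 3798
    H–Cl: 1 × 442 = 442
    Σ(formed) = 5607 kJ
  ΔH_2 = 5495 − 5607 = −112 kJ
ΔH_1 − ΔH_2 = −333 kJ, so reaction 1 has the more negative ΔH; |ΔH_1 − ΔH_2| = 333 kJ.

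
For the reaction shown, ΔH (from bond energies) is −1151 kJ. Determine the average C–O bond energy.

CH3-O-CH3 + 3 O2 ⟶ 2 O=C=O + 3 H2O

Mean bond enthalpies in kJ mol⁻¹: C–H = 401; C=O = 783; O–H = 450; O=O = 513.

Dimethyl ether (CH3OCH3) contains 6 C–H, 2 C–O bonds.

Let D be the C–O bond energy.
Σ(broken) = 6×401 + 2×D + 3×513 = 3945 + 2D
Σ(formed) = 4×783 + 6×450 = 5832
ΔH = Σ(broken) − Σ(formed) = (3945 + 2D) − (5832) = −1887 + 2D
Setting this equal to −1151 kJ gives 2D = 736, so D = 368 kJ/mol.

D(C–O) ≈ 368 kJ/mol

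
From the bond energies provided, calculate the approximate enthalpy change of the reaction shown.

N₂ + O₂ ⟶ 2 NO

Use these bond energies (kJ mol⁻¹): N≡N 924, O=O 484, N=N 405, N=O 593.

ΔH ≈ +222 kJ

Bonds broken (reactants):
  N≡N: 1 × 924 = 924
  O=O: 1 × 484 = 484
  Σ(broken) = 1408 kJ
Bonds formed (products):
  N=O: 2 × 593 = 1186
  Σ(formed) = 1186 kJ
ΔH = Σ(broken) − Σ(formed) = 1408 − 1186 = +222 kJ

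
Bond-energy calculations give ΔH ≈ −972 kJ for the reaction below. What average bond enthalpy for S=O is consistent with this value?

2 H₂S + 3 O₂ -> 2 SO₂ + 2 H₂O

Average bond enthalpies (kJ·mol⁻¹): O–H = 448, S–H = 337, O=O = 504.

D(S=O) ≈ 510 kJ/mol

Let D be the S=O bond energy.
Σ(broken) = 3×504 + 4×337 = 2860
Σ(formed) = 4×448 + 4×D = 1792 + 4D
ΔH = Σ(broken) − Σ(formed) = (2860) − (1792 + 4D) = +1068 − 4D
Setting this equal to −972 kJ gives 4D = 2040, so D = 510 kJ/mol.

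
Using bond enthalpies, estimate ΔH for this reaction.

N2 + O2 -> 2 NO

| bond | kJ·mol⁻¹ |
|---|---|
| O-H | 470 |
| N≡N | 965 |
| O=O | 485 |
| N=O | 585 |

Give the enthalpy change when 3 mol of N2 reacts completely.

ΔH = +840 kJ

Bonds broken (reactants):
  N≡N: 1 × 965 = 965
  O=O: 1 × 485 = 485
  Σ(broken) = 1450 kJ
Bonds formed (products):
  N=O: 2 × 585 = 1170
  Σ(formed) = 1170 kJ
ΔH = Σ(broken) − Σ(formed) = 1450 − 1170 = +280 kJ
For 3× the reaction as written: 3 × (+280) = +840 kJ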